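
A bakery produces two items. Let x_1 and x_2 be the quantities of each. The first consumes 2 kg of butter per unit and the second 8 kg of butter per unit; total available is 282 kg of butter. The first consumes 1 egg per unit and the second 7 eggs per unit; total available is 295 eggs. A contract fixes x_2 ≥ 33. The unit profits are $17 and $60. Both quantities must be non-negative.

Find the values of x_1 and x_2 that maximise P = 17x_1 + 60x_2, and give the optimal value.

x_1 = 9, x_2 = 33, maximum P = 2133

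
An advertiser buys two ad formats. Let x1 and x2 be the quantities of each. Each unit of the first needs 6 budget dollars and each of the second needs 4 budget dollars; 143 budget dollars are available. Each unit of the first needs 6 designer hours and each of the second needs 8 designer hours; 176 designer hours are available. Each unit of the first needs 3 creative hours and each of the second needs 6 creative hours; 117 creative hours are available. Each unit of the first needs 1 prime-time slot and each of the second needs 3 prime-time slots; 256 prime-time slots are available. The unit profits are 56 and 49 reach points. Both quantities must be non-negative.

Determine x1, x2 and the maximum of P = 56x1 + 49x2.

Feasible corners and P = 56x1 + 49x2:
  (0, 0) → P = 0
  (0, 39/2) → P = 1911/2
  (143/6, 0) → P = 4004/3
  (55/3, 33/4) → P = 17171/12
  (10, 29/2) → P = 2541/2

At the optimal vertex, 6x1 + 4x2 = 143 and 6x1 + 8x2 = 176.
Solving simultaneously gives x1 = 55/3, x2 = 33/4.

x1 = 55/3, x2 = 33/4, maximum P = 17171/12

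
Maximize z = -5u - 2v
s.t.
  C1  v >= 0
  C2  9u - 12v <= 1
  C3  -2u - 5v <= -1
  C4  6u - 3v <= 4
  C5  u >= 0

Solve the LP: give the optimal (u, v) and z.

Vertices and z = -5u - 2v:
  (17/69, 7/69) → z = -33/23
  (1, 2/3) → z = -19/3
  (0, 1/5) → z = -2/5
The feasible region is unbounded (it extends along (0, 1), (1, 2)), but z strictly decreases along every unbounded feasible direction, so there is no improving ray and the maximum is attained at a vertex.

u = 0, v = 1/5, maximum z = -2/5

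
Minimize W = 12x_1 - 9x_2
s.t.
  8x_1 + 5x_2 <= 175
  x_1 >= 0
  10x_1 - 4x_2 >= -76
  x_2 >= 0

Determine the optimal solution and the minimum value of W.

At the optimal vertex, 8x_1 + 5x_2 = 175 and 10x_1 - 4x_2 = -76.
Solving simultaneously gives x_1 = 160/41, x_2 = 1179/41.

x_1 = 160/41, x_2 = 1179/41, minimum W = -8691/41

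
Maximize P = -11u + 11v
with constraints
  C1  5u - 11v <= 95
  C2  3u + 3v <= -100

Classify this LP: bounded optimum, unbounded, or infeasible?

unbounded

From the feasible point (-815/48, -785/48), moving in the direction (-3, 3) keeps every constraint satisfied while P increases without bound.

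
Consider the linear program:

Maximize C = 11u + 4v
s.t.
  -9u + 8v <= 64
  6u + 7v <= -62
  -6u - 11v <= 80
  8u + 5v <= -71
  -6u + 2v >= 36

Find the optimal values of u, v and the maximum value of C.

Vertices and C = 11u + 4v:
  (-944/111, -58/37) → C = -11080/111
  (-64/7, -16/7) → C = -768/7
  (-187/26, -35/13) → C = -2337/26
  (-278/39, -44/13) → C = -3586/39
  (-7, -3) → C = -89

At the optimal vertex, 8u + 5v = -71 and -6u + 2v = 36.
Solving simultaneously gives u = -7, v = -3.

u = -7, v = -3, maximum C = -89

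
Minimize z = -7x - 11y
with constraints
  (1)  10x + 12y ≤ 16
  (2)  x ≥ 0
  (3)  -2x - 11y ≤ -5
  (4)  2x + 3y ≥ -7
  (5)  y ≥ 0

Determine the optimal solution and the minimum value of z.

x = 0, y = 4/3, minimum z = -44/3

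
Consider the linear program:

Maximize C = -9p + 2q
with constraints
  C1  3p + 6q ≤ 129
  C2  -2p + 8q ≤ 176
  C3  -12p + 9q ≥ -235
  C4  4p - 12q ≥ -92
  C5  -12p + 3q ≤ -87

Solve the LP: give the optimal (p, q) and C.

p = 13/12, q = -74/3, maximum C = -709/12

Corner points and C = -9p + 2q:
  (857/33, 281/33) → C = -7151/33
  (83/5, 66/5) → C = -123
  (13/12, -74/3) → C = -709/12
  (10, 11) → C = -68

The binding constraints are -12p + 9q = -235 and -12p + 3q = -87.
Solving simultaneously gives p = 13/12, q = -74/3.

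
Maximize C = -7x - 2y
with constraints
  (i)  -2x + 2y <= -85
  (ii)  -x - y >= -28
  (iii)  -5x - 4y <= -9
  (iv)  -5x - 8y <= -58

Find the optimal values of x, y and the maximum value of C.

Vertices and C = -7x - 2y:
  (141/4, -29/4) → C = -929/4
  (398/13, -309/26) → C = -2477/13
  (166/3, -82/3) → C = -998/3

At the optimal vertex, -2x + 2y = -85 and -5x - 8y = -58.
Solving simultaneously gives x = 398/13, y = -309/26.

x = 398/13, y = -309/26, maximum C = -2477/13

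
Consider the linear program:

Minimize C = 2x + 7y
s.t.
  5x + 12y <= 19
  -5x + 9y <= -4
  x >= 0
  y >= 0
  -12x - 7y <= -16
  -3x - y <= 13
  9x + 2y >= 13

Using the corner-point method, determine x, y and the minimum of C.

x = 13/9, y = 0, minimum C = 26/9

Vertices and C = 2x + 7y:
  (73/35, 5/7) → C = 321/35
  (19/5, 0) → C = 38/5
  (125/91, 29/91) → C = 453/91
  (13/9, 0) → C = 26/9

The binding constraints are y = 0 and 9x + 2y = 13.
Solving simultaneously gives x = 13/9, y = 0.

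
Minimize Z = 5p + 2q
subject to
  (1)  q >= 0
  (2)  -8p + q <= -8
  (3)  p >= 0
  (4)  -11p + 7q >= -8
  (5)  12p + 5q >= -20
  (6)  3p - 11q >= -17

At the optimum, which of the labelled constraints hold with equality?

(2) and (4)

Extreme points and Z = 5p + 2q:
  (16/15, 8/15) → Z = 32/5
  (21/17, 32/17) → Z = 169/17
  (207/100, 211/100) → Z = 1457/100

The minimum is at (16/15, 8/15). Substituting into each constraint, equality holds for (2) and (4); the remaining constraints have slack.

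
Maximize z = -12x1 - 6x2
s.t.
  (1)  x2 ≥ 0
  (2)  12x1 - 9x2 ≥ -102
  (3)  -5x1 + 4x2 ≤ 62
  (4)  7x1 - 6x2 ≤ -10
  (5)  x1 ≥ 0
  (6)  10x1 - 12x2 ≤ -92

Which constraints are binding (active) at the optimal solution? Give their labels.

(5) and (6)

Vertices and z = -12x1 - 6x2:
  (50, 78) → z = -1068
  (0, 34/3) → z = -68
  (18, 68/3) → z = -352
  (0, 23/3) → z = -46
The feasible region is unbounded (it extends along (6, 7), (4, 5)), but z strictly decreases along every unbounded feasible direction, so there is no improving ray and the maximum is attained at a vertex.

The maximum is at (0, 23/3). Substituting into each constraint, equality holds for (5) and (6); the remaining constraints have slack.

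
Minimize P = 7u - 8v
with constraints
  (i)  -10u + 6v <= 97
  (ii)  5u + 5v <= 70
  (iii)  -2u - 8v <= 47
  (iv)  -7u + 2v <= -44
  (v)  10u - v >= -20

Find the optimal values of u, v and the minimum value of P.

Vertices and P = 7u - 8v:
  (53/2, -25/2) → P = 571/2
  (8, 6) → P = 8
  (43/10, -139/20) → P = 857/10

At the optimal vertex, 5u + 5v = 70 and -7u + 2v = -44.
Solving simultaneously gives u = 8, v = 6.

u = 8, v = 6, minimum P = 8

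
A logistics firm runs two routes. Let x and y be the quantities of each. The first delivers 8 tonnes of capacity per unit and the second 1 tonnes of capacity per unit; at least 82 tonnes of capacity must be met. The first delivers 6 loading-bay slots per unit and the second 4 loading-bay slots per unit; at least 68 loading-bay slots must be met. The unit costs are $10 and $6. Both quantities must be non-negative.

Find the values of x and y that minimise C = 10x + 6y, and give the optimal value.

x = 10, y = 2, minimum C = 112

Vertices and C = 10x + 6y:
  (0, 82) → C = 492
  (34/3, 0) → C = 340/3
  (10, 2) → C = 112
The feasible region is unbounded (it extends along (0, 1), (1, 0)), but C strictly increases along every unbounded feasible direction, so there is no improving ray and the minimum is attained at a vertex.

The binding constraints are 8x + y = 82 and 6x + 4y = 68.
Solving simultaneously gives x = 10, y = 2.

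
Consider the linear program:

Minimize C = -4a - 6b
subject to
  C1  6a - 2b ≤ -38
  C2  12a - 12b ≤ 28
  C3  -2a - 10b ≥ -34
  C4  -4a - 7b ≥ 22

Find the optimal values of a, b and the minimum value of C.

a = -31/5, b = 2/5, minimum C = 112/5

Corner points and C = -4a - 6b:
  (-32/3, -13) → C = 362/3
  (-31/5, 2/5) → C = 112/5
  (-229/13, 90/13) → C = 376/13
The feasible region is unbounded (it extends along (-5, 1), (-1, -1)), but C strictly increases along every unbounded feasible direction, so there is no improving ray and the minimum is attained at a vertex.

At the optimal vertex, 6a - 2b = -38 and -4a - 7b = 22.
Solving simultaneously gives a = -31/5, b = 2/5.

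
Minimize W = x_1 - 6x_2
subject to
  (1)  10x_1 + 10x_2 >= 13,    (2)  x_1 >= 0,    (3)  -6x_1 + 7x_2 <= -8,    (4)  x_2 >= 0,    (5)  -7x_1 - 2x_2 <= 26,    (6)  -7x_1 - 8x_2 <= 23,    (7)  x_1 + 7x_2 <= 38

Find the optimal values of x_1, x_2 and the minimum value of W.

Corner points and W = x_1 - 6x_2:
  (4/3, 0) → W = 4/3
  (46/7, 220/49) → W = -998/49
  (38, 0) → W = 38

At the optimal vertex, -6x_1 + 7x_2 = -8 and x_1 + 7x_2 = 38.
Solving simultaneously gives x_1 = 46/7, x_2 = 220/49.

x_1 = 46/7, x_2 = 220/49, minimum W = -998/49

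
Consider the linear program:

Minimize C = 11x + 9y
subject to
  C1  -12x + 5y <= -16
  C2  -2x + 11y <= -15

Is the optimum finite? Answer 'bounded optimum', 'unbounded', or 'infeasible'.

From the feasible point (101/122, -74/61), moving in the direction (-5, -12) keeps every constraint satisfied while C decreases without bound.

unbounded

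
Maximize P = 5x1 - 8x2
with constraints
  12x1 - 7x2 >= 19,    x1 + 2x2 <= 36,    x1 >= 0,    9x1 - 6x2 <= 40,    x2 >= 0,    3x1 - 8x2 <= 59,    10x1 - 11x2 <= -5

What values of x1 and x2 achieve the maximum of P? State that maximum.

x1 = 122/31, x2 = 125/31, maximum P = -390/31

Extreme points and P = 5x1 - 8x2:
  (290/31, 413/31) → P = -1854/31
  (122/31, 125/31) → P = -390/31
  (37/3, 71/6) → P = -33
  (470/39, 445/39) → P = -1210/39

The binding constraints are 12x1 - 7x2 = 19 and 10x1 - 11x2 = -5.
Solving simultaneously gives x1 = 122/31, x2 = 125/31.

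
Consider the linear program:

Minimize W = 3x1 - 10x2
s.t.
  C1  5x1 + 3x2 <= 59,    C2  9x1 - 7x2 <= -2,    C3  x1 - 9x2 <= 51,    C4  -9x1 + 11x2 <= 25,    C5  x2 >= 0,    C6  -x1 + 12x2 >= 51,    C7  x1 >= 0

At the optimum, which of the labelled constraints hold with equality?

Feasible corners and W = 3x1 - 10x2:
  (17/4, 23/4) → W = -179/4
  (333/101, 457/101) → W = -3571/101
  (261/97, 434/97) → W = -3557/97

The minimum is at (17/4, 23/4). Substituting into each constraint, equality holds for C2 and C4; the remaining constraints have slack.

C2 and C4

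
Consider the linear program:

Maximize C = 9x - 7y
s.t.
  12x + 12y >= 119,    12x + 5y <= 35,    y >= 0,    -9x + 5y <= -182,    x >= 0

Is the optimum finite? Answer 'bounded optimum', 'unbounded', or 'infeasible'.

The boundaries y = 0 and -9x + 5y = -182 meet at (182/9, 0), but that point violates 12x + 5y ≤ 35. Every candidate vertex is excluded by some other constraint, so the feasible region is empty.

infeasible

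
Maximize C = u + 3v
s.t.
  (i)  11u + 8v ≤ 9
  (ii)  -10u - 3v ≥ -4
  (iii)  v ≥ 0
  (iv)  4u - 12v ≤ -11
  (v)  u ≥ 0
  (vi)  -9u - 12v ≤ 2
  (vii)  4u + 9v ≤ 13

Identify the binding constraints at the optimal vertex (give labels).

(i) and (v)

Vertices and C = u + 3v:
  (5/47, 46/47) → C = 143/47
  (0, 9/8) → C = 27/8
  (5/44, 21/22) → C = 131/44
  (0, 11/12) → C = 11/4

The maximum is at (0, 9/8). Substituting into each constraint, equality holds for (i) and (v); the remaining constraints have slack.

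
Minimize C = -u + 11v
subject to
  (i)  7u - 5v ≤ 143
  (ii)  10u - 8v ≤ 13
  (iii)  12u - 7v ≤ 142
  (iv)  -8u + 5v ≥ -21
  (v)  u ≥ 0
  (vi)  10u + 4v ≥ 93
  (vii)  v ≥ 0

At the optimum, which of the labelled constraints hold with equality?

Extreme points and C = -u + 11v:
  (103/14, 53/7) → C = 1063/14
  (199/30, 20/3) → C = 667/10
  (563/4, 221) → C = 9161/4
  (0, 93/4) → C = 1023/4
The feasible region is unbounded (it extends along (0, 1), (7, 12)), but C strictly increases along every unbounded feasible direction, so there is no improving ray and the minimum is attained at a vertex.

The minimum is at (199/30, 20/3). Substituting into each constraint, equality holds for (ii) and (vi); the remaining constraints have slack.

(ii) and (vi)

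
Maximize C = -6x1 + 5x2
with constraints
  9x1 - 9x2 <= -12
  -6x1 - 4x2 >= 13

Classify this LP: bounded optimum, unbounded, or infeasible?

unbounded

From the feasible point (-11/6, -1/2), moving in the direction (-4, 6) keeps every constraint satisfied while C increases without bound.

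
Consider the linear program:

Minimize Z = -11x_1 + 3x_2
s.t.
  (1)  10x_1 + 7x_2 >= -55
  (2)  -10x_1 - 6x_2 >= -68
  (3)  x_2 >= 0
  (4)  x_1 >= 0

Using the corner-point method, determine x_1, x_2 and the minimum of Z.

x_1 = 34/5, x_2 = 0, minimum Z = -374/5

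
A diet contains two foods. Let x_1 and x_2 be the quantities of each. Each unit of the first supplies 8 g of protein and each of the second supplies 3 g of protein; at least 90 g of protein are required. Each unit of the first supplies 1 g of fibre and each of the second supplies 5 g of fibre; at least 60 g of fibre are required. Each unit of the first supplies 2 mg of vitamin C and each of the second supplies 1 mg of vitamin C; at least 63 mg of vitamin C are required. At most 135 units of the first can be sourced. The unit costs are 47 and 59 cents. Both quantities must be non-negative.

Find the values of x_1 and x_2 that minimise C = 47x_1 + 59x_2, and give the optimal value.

The feasible region is unbounded (it extends along (0, 1)), but C strictly increases along every unbounded feasible direction, so there is no improving ray and the minimum is attained at a vertex.

The binding constraints are x_1 + 5x_2 = 60 and 2x_1 + x_2 = 63.
Solving simultaneously gives x_1 = 85/3, x_2 = 19/3.

x_1 = 85/3, x_2 = 19/3, minimum C = 5116/3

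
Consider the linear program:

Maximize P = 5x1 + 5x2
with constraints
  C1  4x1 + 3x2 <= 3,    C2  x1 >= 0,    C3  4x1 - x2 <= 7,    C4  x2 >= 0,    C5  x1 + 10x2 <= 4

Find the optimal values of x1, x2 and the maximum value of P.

x1 = 18/37, x2 = 13/37, maximum P = 155/37

Corner points and P = 5x1 + 5x2:
  (3/4, 0) → P = 15/4
  (18/37, 13/37) → P = 155/37
  (0, 0) → P = 0
  (0, 2/5) → P = 2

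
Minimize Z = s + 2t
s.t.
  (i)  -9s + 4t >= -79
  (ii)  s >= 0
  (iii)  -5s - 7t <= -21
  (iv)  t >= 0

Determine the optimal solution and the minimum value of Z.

s = 21/5, t = 0, minimum Z = 21/5

Corner points and Z = s + 2t:
  (79/9, 0) → Z = 79/9
  (0, 3) → Z = 6
  (21/5, 0) → Z = 21/5
The feasible region is unbounded (it extends along (0, 1), (4, 9)), but Z strictly increases along every unbounded feasible direction, so there is no improving ray and the minimum is attained at a vertex.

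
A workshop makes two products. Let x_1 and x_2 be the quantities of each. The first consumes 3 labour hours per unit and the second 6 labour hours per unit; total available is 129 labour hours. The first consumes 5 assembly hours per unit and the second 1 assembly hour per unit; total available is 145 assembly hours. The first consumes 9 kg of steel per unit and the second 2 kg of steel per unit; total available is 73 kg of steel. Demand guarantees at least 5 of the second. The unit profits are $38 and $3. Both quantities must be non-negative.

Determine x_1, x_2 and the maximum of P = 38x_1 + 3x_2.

x_1 = 7, x_2 = 5, maximum P = 281

Corner points and P = 38x_1 + 3x_2:
  (0, 43/2) → P = 129/2
  (0, 5) → P = 15
  (15/4, 157/8) → P = 1611/8
  (7, 5) → P = 281

The binding constraints are 9x_1 + 2x_2 = 73 and x_2 = 5.
Solving simultaneously gives x_1 = 7, x_2 = 5.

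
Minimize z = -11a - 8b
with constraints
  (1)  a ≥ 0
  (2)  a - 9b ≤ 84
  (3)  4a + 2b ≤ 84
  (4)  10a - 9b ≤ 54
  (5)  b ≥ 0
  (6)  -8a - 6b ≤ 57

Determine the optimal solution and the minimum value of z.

a = 0, b = 42, minimum z = -336

Feasible corners and z = -11a - 8b:
  (0, 42) → z = -336
  (0, 0) → z = 0
  (108/7, 78/7) → z = -1812/7
  (27/5, 0) → z = -297/5

At the optimal vertex, a = 0 and 4a + 2b = 84.
Solving simultaneously gives a = 0, b = 42.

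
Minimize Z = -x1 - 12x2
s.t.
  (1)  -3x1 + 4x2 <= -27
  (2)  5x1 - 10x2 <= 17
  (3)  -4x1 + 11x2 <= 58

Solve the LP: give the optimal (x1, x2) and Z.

x1 = 767/15, x2 = 358/15, minimum Z = -5063/15

Extreme points and Z = -x1 - 12x2:
  (101/5, 42/5) → Z = -121
  (529/17, 282/17) → Z = -3913/17
  (767/15, 358/15) → Z = -5063/15

The optimum lies where 5x1 - 10x2 = 17 and -4x1 + 11x2 = 58.
Solving simultaneously gives x1 = 767/15, x2 = 358/15.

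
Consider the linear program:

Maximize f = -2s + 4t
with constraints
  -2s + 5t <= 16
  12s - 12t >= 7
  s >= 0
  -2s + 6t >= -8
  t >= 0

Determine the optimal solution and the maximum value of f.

Feasible corners and f = -2s + 4t:
  (227/36, 103/18) → f = 185/18
  (7/12, 0) → f = -7/6
  (4, 0) → f = -8
The feasible region is unbounded (it extends along (3, 1), (5, 2)), but f strictly decreases along every unbounded feasible direction, so there is no improving ray and the maximum is attained at a vertex.

At the optimal vertex, -2s + 5t = 16 and 12s - 12t = 7.
Solving simultaneously gives s = 227/36, t = 103/18.

s = 227/36, t = 103/18, maximum f = 185/18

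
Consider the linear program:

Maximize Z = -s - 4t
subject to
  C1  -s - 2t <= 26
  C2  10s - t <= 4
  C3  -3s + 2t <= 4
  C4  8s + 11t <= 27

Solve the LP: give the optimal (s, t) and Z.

Extreme points and Z = -s - 4t:
  (-6/7, -88/7) → Z = 358/7
  (-15/2, -37/4) → Z = 89/2
  (71/118, 119/59) → Z = -1023/118
  (10/49, 113/49) → Z = -66/7

At the optimal vertex, -s - 2t = 26 and 10s - t = 4.
Solving simultaneously gives s = -6/7, t = -88/7.

s = -6/7, t = -88/7, maximum Z = 358/7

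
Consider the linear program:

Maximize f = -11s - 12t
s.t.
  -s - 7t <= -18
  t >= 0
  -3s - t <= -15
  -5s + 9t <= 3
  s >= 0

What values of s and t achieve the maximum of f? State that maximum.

s = 87/20, t = 39/20, maximum f = -285/4

Corner points and f = -11s - 12t:
  (18, 0) → f = -198
  (87/20, 39/20) → f = -285/4
  (33/8, 21/8) → f = -615/8
The feasible region is unbounded (it extends along (9, 5), (1, 0)), but f strictly decreases along every unbounded feasible direction, so there is no improving ray and the maximum is attained at a vertex.

The binding constraints are -s - 7t = -18 and -3s - t = -15.
Solving simultaneously gives s = 87/20, t = 39/20.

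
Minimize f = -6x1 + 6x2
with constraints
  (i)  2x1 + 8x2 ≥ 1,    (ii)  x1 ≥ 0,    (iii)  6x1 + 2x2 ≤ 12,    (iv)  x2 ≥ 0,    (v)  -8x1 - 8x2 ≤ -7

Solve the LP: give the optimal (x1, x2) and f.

Feasible corners and f = -6x1 + 6x2:
  (0, 6) → f = 36
  (0, 7/8) → f = 21/4
  (2, 0) → f = -12
  (7/8, 0) → f = -21/4

x1 = 2, x2 = 0, minimum f = -12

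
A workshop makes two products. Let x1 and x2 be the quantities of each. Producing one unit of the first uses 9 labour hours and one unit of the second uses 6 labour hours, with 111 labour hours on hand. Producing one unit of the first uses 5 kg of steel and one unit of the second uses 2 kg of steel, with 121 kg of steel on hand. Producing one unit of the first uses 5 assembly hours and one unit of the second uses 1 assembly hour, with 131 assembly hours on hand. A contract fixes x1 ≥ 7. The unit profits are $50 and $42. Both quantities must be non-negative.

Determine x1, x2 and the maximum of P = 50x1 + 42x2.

x1 = 7, x2 = 8, maximum P = 686

Vertices and P = 50x1 + 42x2:
  (37/3, 0) → P = 1850/3
  (7, 0) → P = 350
  (7, 8) → P = 686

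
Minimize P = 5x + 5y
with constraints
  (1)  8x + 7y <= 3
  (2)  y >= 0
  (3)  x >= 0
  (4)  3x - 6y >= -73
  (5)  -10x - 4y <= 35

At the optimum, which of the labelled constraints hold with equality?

Extreme points and P = 5x + 5y:
  (3/8, 0) → P = 15/8
  (0, 3/7) → P = 15/7
  (0, 0) → P = 0

The minimum is at (0, 0). Substituting into each constraint, equality holds for (2) and (3); the remaining constraints have slack.

(2) and (3)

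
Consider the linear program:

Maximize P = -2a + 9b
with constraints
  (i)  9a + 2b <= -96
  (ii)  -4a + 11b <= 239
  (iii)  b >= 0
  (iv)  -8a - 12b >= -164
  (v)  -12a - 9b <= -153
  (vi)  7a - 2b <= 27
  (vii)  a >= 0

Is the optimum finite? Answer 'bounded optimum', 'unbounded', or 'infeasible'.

infeasible

The boundaries -8a - 12b = -164 and -12a - 9b = -153 meet at (5, 31/3), but that point violates 9a + 2b ≤ -96. Every candidate vertex is excluded by some other constraint, so the feasible region is empty.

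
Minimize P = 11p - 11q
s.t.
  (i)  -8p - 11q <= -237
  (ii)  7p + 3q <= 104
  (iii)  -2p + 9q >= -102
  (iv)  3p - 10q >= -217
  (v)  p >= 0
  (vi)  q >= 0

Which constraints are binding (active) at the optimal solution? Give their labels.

Vertices and P = 11p - 11q:
  (433/53, 827/53) → P = -4334/53
  (0, 237/11) → P = -237
  (389/79, 1831/79) → P = -15862/79
  (0, 217/10) → P = -2387/10

The minimum is at (0, 217/10). Substituting into each constraint, equality holds for (iv) and (v); the remaining constraints have slack.

(iv) and (v)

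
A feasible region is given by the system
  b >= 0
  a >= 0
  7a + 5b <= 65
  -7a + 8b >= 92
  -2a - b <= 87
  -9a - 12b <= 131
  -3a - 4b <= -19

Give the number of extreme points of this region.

3

Of the 20 pairwise boundary intersections, those satisfying every inequality are:
  (0, 13)
  (0, 23/2)
  (60/91, 157/13)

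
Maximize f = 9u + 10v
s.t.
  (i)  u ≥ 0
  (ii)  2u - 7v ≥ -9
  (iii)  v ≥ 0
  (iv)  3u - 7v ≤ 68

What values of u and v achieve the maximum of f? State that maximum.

u = 77, v = 163/7, maximum f = 6481/7

Corner points and f = 9u + 10v:
  (0, 9/7) → f = 90/7
  (0, 0) → f = 0
  (77, 163/7) → f = 6481/7
  (68/3, 0) → f = 204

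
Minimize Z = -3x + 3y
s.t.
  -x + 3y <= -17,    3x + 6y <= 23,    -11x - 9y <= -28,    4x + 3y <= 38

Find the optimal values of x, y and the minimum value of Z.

Corner points and Z = -3x + 3y:
  (79/14, -53/14) → Z = -198/7
  (11, -2) → Z = -39
  (86, -102) → Z = -564

x = 86, y = -102, minimum Z = -564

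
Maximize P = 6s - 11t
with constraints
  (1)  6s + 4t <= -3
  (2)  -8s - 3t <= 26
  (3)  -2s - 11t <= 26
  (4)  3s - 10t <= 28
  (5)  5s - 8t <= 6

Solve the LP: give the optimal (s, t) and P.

s = -2, t = -2, maximum P = 10

Vertices and P = 6s - 11t:
  (-95/14, 66/7) → P = -1011/7
  (0, -3/4) → P = 33/4
  (-104/41, -78/41) → P = 234/41
  (-2, -2) → P = 10

The binding constraints are -2s - 11t = 26 and 5s - 8t = 6.
Solving simultaneously gives s = -2, t = -2.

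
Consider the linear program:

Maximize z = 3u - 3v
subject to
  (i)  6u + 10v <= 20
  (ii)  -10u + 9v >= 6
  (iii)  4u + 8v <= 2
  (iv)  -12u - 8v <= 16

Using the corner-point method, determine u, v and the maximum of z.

u = -48/47, v = -22/47, maximum z = -78/47

Vertices and z = 3u - 3v:
  (-15/58, 11/29) → z = -111/58
  (-48/47, -22/47) → z = -78/47
  (-9/4, 11/8) → z = -87/8

At the optimal vertex, -10u + 9v = 6 and -12u - 8v = 16.
Solving simultaneously gives u = -48/47, v = -22/47.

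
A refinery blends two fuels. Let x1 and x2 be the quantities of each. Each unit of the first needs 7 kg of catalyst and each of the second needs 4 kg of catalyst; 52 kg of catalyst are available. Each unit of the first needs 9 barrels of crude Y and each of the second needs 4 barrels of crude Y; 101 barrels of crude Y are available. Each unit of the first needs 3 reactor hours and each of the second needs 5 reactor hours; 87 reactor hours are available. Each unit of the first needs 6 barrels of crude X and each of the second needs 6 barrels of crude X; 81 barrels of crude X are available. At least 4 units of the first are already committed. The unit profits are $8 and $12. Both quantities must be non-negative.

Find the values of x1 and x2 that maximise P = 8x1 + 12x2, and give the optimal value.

Feasible corners and P = 8x1 + 12x2:
  (52/7, 0) → P = 416/7
  (4, 0) → P = 32
  (4, 6) → P = 104

x1 = 4, x2 = 6, maximum P = 104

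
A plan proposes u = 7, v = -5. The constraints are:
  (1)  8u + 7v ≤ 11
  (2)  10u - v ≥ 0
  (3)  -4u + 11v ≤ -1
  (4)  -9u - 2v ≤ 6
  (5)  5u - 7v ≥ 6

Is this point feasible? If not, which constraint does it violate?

Constraint (1): 8u + 7v = 21, which is not ≤ 11. All other constraints are satisfied.

not feasible — violates (1)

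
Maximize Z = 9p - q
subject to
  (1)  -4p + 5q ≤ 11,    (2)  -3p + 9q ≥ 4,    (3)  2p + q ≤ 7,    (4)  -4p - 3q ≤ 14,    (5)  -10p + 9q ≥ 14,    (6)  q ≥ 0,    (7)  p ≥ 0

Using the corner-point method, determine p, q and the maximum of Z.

p = 7/4, q = 7/2, maximum Z = 49/4

Vertices and Z = 9p - q:
  (12/7, 25/7) → Z = 83/7
  (0, 11/5) → Z = -11/5
  (7/4, 7/2) → Z = 49/4
  (0, 14/9) → Z = -14/9

At the optimal vertex, 2p + q = 7 and -10p + 9q = 14.
Solving simultaneously gives p = 7/4, q = 7/2.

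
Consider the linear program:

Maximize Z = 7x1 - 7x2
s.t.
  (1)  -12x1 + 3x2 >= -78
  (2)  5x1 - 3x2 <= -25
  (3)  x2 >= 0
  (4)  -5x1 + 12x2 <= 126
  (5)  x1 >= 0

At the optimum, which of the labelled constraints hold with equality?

(2) and (5)

Extreme points and Z = 7x1 - 7x2:
  (26/15, 101/9) → Z = -2989/45
  (0, 25/3) → Z = -175/3
  (0, 21/2) → Z = -147/2

The maximum is at (0, 25/3). Substituting into each constraint, equality holds for (2) and (5); the remaining constraints have slack.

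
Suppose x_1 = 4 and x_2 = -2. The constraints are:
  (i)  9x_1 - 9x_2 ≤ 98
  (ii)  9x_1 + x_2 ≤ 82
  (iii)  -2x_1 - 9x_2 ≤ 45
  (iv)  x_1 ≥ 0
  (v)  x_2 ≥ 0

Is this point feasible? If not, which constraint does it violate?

Constraint (v): x_2 = -2, which is not ≥ 0. All other constraints are satisfied.

not feasible — violates (v)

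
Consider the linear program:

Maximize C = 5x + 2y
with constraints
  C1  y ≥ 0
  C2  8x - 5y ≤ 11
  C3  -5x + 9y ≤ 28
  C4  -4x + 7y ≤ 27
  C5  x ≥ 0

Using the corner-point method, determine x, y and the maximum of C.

x = 239/47, y = 279/47, maximum C = 1753/47

Feasible corners and C = 5x + 2y:
  (11/8, 0) → C = 55/8
  (0, 0) → C = 0
  (239/47, 279/47) → C = 1753/47
  (0, 28/9) → C = 56/9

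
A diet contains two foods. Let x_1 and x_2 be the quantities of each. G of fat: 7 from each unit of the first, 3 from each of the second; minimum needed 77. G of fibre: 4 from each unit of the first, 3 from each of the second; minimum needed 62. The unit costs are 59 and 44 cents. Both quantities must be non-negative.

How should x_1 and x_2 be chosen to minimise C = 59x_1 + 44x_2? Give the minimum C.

x_1 = 5, x_2 = 14, minimum C = 911

Feasible corners and C = 59x_1 + 44x_2:
  (0, 77/3) → C = 3388/3
  (31/2, 0) → C = 1829/2
  (5, 14) → C = 911
The feasible region is unbounded (it extends along (0, 1), (1, 0)), but C strictly increases along every unbounded feasible direction, so there is no improving ray and the minimum is attained at a vertex.

At the optimal vertex, 7x_1 + 3x_2 = 77 and 4x_1 + 3x_2 = 62.
Solving simultaneously gives x_1 = 5, x_2 = 14.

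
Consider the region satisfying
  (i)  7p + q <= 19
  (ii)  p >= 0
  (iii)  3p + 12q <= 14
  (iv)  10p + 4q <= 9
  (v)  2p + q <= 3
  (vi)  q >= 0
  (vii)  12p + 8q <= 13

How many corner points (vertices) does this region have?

5

Intersecting each pair of boundary lines and keeping only the points that satisfy every inequality leaves:
  (0, 7/6)
  (0, 0)
  (11/30, 43/40)
  (9/10, 0)
  (5/8, 11/16)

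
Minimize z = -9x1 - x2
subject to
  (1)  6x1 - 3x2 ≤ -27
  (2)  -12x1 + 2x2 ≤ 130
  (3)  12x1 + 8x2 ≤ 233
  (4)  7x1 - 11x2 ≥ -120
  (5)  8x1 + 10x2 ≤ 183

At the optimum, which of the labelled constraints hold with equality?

(1) and (4)

Extreme points and z = -9x1 - x2:
  (-14, -19) → z = 145
  (7/5, 59/5) → z = -122/5
  (-595/59, 265/59) → z = 5090/59

The minimum is at (7/5, 59/5). Substituting into each constraint, equality holds for (1) and (4); the remaining constraints have slack.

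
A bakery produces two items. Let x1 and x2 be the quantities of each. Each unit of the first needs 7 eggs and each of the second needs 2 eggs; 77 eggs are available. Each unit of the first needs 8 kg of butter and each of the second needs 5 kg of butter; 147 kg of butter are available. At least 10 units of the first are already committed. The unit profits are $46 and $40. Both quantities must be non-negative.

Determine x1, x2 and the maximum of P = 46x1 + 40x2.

Extreme points and P = 46x1 + 40x2:
  (11, 0) → P = 506
  (10, 0) → P = 460
  (10, 7/2) → P = 600

x1 = 10, x2 = 7/2, maximum P = 600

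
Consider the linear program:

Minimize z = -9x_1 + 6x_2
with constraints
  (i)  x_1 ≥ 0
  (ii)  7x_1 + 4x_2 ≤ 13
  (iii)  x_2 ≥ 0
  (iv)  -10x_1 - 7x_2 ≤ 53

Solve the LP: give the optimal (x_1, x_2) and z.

Extreme points and z = -9x_1 + 6x_2:
  (0, 13/4) → z = 39/2
  (0, 0) → z = 0
  (13/7, 0) → z = -117/7

x_1 = 13/7, x_2 = 0, minimum z = -117/7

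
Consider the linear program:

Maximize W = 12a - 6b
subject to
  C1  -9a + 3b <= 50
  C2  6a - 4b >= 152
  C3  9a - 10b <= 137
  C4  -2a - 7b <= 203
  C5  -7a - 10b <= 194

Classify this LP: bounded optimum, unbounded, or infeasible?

unbounded

From the feasible point (81/2, 91/4), moving in the direction (4, 6) keeps every constraint satisfied while W increases without bound.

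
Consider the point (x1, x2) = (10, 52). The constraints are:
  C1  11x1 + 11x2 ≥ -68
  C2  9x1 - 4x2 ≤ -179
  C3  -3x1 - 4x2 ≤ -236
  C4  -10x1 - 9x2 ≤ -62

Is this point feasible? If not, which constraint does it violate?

not feasible — violates C2

Constraint C2: 9x1 - 4x2 = -118, which is not ≤ -179. All other constraints are satisfied.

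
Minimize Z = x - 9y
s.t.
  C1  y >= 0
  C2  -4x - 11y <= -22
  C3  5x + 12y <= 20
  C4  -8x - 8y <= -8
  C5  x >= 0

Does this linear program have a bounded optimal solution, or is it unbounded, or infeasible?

infeasible

The boundaries y = 0 and -4x - 11y = -22 meet at (11/2, 0), but that point violates 5x + 12y ≤ 20. Every candidate vertex is excluded by some other constraint, so the feasible region is empty.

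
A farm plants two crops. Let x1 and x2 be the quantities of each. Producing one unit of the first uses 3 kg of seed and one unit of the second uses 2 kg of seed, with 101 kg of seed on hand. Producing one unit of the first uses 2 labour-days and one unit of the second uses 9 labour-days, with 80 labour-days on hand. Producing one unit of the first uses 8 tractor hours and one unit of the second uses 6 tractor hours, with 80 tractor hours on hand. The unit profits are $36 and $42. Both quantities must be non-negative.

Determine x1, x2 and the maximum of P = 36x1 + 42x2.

x1 = 4, x2 = 8, maximum P = 480

Extreme points and P = 36x1 + 42x2:
  (0, 0) → P = 0
  (0, 80/9) → P = 1120/3
  (10, 0) → P = 360
  (4, 8) → P = 480

At the optimal vertex, 2x1 + 9x2 = 80 and 8x1 + 6x2 = 80.
Solving simultaneously gives x1 = 4, x2 = 8.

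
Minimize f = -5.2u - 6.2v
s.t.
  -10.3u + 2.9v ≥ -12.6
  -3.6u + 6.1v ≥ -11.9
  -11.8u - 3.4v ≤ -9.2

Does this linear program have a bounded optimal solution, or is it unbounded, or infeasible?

unbounded

From the feasible point (1738/1731, -1348/1731), moving in the direction (-3.4, 11.8) keeps every constraint satisfied while f decreases without bound.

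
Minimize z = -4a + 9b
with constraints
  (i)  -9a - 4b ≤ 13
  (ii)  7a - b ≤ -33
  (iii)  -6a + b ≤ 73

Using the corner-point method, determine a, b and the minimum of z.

Extreme points and z = -4a + 9b:
  (-145/37, 206/37) → z = 2434/37
  (-305/33, 193/11) → z = 6431/33
  (40, 313) → z = 2657

a = -145/37, b = 206/37, minimum z = 2434/37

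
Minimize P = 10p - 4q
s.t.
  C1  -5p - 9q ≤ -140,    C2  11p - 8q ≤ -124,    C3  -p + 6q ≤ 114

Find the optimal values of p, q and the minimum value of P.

p = -62/13, q = 710/39, minimum P = -4700/39

Feasible corners and P = 10p - 4q:
  (4/139, 2160/139) → P = -8600/139
  (-62/13, 710/39) → P = -4700/39
  (84/29, 565/29) → P = -1420/29

At the optimal vertex, -5p - 9q = -140 and -p + 6q = 114.
Solving simultaneously gives p = -62/13, q = 710/39.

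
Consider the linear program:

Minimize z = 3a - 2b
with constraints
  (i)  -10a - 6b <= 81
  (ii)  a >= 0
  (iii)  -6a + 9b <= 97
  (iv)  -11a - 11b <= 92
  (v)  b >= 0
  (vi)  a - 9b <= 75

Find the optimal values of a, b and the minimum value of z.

a = 0, b = 97/9, minimum z = -194/9

Extreme points and z = 3a - 2b:
  (0, 97/9) → z = -194/9
  (0, 0) → z = 0
  (75, 0) → z = 225
The feasible region is unbounded (it extends along (3, 2), (9, 1)), but z strictly increases along every unbounded feasible direction, so there is no improving ray and the minimum is attained at a vertex.

The optimum lies where a = 0 and -6a + 9b = 97.
Solving simultaneously gives a = 0, b = 97/9.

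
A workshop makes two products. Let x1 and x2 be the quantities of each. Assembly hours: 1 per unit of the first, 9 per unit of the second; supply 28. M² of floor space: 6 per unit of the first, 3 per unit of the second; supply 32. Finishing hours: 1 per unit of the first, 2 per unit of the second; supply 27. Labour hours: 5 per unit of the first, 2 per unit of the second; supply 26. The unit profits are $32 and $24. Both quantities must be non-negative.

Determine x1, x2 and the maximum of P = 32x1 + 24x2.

Corner points and P = 32x1 + 24x2:
  (0, 0) → P = 0
  (0, 28/9) → P = 224/3
  (26/5, 0) → P = 832/5
  (4, 8/3) → P = 192
  (14/3, 4/3) → P = 544/3

At the optimal vertex, x1 + 9x2 = 28 and 6x1 + 3x2 = 32.
Solving simultaneously gives x1 = 4, x2 = 8/3.

x1 = 4, x2 = 8/3, maximum P = 192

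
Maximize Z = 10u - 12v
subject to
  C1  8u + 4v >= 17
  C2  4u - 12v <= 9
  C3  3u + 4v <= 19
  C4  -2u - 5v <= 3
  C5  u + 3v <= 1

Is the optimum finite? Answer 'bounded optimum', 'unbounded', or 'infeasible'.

The boundaries 8u + 4v = 17 and 4u - 12v = 9 meet at (15/7, -1/28), but that point violates u + 3v ≤ 1. Every candidate vertex is excluded by some other constraint, so the feasible region is empty.

infeasible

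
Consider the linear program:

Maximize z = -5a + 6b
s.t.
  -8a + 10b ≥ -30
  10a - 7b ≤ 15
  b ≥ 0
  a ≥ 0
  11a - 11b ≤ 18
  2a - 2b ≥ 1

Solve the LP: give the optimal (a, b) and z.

Vertices and z = -5a + 6b:
  (3/2, 0) → z = -15/2
  (23/6, 10/3) → z = 5/6
  (1/2, 0) → z = -5/2

The binding constraints are 10a - 7b = 15 and 2a - 2b = 1.
Solving simultaneously gives a = 23/6, b = 10/3.

a = 23/6, b = 10/3, maximum z = 5/6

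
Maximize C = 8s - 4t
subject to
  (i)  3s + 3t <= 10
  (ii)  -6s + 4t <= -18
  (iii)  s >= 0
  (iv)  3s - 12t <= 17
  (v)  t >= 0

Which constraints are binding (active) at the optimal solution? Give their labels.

Feasible corners and C = 8s - 4t:
  (47/15, 1/5) → C = 364/15
  (10/3, 0) → C = 80/3
  (3, 0) → C = 24

The maximum is at (10/3, 0). Substituting into each constraint, equality holds for (i) and (v); the remaining constraints have slack.

(i) and (v)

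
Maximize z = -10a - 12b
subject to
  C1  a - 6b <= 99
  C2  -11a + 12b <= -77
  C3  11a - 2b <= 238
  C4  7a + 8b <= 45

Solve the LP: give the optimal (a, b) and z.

Extreme points and z = -10a - 12b:
  (-121/9, -506/27) → z = 1078/3
  (615/32, -851/64) → z = -261/8
  (289/43, -11/43) → z = -2758/43
  (997/51, -1171/102) → z = -2944/51

a = -121/9, b = -506/27, maximum z = 1078/3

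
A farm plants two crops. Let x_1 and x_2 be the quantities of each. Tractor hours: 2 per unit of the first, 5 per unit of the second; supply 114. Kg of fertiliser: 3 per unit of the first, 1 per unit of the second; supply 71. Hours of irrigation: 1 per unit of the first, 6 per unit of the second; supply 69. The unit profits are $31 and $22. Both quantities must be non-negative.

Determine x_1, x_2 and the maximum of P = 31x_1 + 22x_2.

x_1 = 21, x_2 = 8, maximum P = 827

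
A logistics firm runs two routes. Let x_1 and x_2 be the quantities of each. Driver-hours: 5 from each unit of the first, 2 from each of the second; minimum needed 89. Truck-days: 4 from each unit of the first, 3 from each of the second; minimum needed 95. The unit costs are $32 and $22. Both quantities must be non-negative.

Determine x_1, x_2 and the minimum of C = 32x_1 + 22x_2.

x_1 = 11, x_2 = 17, minimum C = 726

Vertices and C = 32x_1 + 22x_2:
  (0, 89/2) → C = 979
  (95/4, 0) → C = 760
  (11, 17) → C = 726
The feasible region is unbounded (it extends along (0, 1), (1, 0)), but C strictly increases along every unbounded feasible direction, so there is no improving ray and the minimum is attained at a vertex.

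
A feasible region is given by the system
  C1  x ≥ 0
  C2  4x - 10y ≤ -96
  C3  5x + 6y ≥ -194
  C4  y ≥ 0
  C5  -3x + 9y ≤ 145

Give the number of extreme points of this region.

Of the 10 pairwise boundary intersections, those satisfying every inequality are:
  (0, 48/5)
  (0, 145/9)
  (293/3, 146/3)

3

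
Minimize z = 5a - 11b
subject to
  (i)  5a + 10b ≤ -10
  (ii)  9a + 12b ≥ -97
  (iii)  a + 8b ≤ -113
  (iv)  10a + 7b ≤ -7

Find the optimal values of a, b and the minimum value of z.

Extreme points and z = 5a - 11b:
  (29/3, -46/3) → z = 217
  (595/57, -907/57) → z = 12952/57
  (735/73, -1123/73) → z = 16028/73

a = 29/3, b = -46/3, minimum z = 217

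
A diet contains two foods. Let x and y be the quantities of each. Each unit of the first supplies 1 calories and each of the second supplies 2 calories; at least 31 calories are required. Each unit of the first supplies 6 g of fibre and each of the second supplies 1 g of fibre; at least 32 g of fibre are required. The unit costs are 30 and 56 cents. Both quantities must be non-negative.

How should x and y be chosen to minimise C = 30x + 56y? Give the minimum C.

x = 3, y = 14, minimum C = 874

Feasible corners and C = 30x + 56y:
  (0, 32) → C = 1792
  (31, 0) → C = 930
  (3, 14) → C = 874
The feasible region is unbounded (it extends along (0, 1), (1, 0)), but C strictly increases along every unbounded feasible direction, so there is no improving ray and the minimum is attained at a vertex.

At the optimal vertex, x + 2y = 31 and 6x + y = 32.
Solving simultaneously gives x = 3, y = 14.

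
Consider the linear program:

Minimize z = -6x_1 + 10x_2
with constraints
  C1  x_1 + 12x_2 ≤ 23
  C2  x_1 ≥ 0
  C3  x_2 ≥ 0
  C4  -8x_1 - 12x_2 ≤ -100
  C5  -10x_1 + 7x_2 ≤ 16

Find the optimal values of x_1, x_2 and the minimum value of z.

x_1 = 23, x_2 = 0, minimum z = -138

Corner points and z = -6x_1 + 10x_2:
  (23, 0) → z = -138
  (11, 1) → z = -56
  (25/2, 0) → z = -75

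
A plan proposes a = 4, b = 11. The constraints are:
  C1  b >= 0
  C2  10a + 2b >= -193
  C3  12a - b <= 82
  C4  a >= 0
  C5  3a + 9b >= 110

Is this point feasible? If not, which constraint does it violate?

feasible

C1: 11 ≥ 0 ✓
C2: 62 ≥ -193 ✓
C3: 37 ≤ 82 ✓
C4: 4 ≥ 0 ✓
C5: 111 ≥ 110 ✓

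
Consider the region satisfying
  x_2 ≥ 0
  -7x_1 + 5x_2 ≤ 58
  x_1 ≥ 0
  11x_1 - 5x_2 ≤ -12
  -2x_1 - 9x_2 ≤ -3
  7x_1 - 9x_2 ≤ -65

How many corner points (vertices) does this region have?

4

Pairwise boundary intersections that survive every other constraint:
  (0, 58/5)
  (23/2, 277/10)
  (0, 65/9)
  (217/64, 631/64)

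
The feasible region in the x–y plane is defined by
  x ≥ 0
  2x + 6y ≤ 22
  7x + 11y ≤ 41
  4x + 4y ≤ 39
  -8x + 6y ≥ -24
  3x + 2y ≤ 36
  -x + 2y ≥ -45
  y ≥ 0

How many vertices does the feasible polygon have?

5

Of the 28 pairwise boundary intersections, those satisfying every inequality are:
  (0, 11/3)
  (0, 0)
  (1/5, 18/5)
  (51/13, 16/13)
  (3, 0)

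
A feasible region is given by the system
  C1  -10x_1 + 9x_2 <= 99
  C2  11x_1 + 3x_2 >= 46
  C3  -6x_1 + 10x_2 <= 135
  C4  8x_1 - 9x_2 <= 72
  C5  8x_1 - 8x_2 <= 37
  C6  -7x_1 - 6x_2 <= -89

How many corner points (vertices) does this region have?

Pairwise boundary intersections that survive every other constraint:
  (225/46, 378/23)
  (69/41, 1583/123)
  (725/16, 651/16)
  (467/52, 453/104)

4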